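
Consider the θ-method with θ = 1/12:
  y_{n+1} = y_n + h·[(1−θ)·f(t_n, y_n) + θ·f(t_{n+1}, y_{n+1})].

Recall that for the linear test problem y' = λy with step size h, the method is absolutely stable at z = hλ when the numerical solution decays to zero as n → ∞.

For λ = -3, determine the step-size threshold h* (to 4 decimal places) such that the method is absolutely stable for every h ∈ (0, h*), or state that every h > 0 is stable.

On y'=λy, z=hλ:
  y_{n+1} = y_n + z·[11/12·y_n + 1/12·y_{n+1}] ⇒ (1 − 1/12z)y_{n+1} = (1 + 11/12z)y_n
  Hence R(z) = (1 + 11/12z)/(1 − 1/12z).

Solve |R(x)|<1 on ℝ⁻.
x=-0.72: |R|=0.3208
R=−1: 1+11/12x = −1+1/12x ⇒ -5/6x=2 ⇒ x=2/(-5/6)=-2.4000
Confirm numerically:
  x=-2.075: |R|=0.76909 <1
  x=-2.027: |R|=0.73408 <1
  x=-1.678: |R|=0.47215 <1
  x=-1.327: |R|=0.19487 <1
  x=-2.907: |R|=1.34011 >1
  x=-2.852: |R|=1.30434 >1
  x=-2.493: |R|=1.06417 >1
Stable set (-2.4000, 0).

(-2.4000,0); λ=-3 ⇒ h* = (12/5)/3 = 0.8000.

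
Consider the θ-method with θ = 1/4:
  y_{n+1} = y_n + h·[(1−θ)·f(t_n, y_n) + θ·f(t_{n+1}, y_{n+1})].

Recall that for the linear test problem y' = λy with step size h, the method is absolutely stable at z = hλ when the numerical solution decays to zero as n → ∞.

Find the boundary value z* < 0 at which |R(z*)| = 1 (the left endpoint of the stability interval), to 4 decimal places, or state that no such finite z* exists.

left endpoint -4.0000.

On y'=λy, z=hλ:
  y_{n+1} = y_n + z·[3/4·y_n + 1/4·y_{n+1}] ⇒ (1 − 1/4z)y_{n+1} = (1 + 3/4z)y_n
  ⇒ R(z) = (1 + 3/4z)/(1 − 1/4z).

Need |R(x)|<1, x<0.
x=-1.19: |R|=0.0829
R=−1: 1+3/4x = −1+1/4x ⇒ -1/2x=2 ⇒ x=2/(-1/2)=-4.0000
Confirm numerically:
  x=-3.581: |R|=0.88946 <1
  x=-2.911: |R|=0.68485 <1
  x=-2.122: |R|=0.38648 <1
  x=-2.026: |R|=0.34484 <1
  x=-4.437: |R|=1.10359 >1
  x=-4.218: |R|=1.05305 >1
  x=-4.184: |R|=1.04497 >1
Stable set (-4.0000, 0).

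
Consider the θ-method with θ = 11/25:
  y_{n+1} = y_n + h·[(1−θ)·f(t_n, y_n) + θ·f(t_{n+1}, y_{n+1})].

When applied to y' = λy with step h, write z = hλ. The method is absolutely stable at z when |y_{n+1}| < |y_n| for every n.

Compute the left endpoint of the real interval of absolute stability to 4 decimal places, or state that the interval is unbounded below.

Test eqn y'=λy, z=hλ:
  y_{n+1} = y_n + z·[14/25·y_n + 11/25·y_{n+1}] ⇒ (1 − 11/25z)y_{n+1} = (1 + 14/25z)y_n
  so R(z) = (1 + 14/25z)/(1 − 11/25z).

Find x<0 with |R(x)|<1.
x=-1.63: |R|=0.0508
R=−1: 1+14/25x = −1+11/25x ⇒ -3/25x=2 ⇒ x=2/(-3/25)=-16.6667
Confirm numerically:
  x=-16.635: |R|=0.99954 <1
  x=-13.398: |R|=0.94311 <1
  x=-7.550: |R|=0.74688 <1
  x=-16.743: |R|=1.00109 >1
  x=-16.695: |R|=1.00041 >1
So |R|<1 on (-16.6667, 0).

left endpoint -16.6667.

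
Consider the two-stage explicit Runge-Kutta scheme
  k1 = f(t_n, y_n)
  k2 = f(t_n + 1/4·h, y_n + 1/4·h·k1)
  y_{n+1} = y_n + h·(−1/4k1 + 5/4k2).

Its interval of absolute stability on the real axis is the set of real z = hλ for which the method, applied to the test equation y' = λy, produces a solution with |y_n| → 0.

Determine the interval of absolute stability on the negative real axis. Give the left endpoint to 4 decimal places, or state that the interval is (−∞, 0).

(-3.2000, 0).

Test eqn y'=λy, z=hλ:
  k1=λy_n ⇒ h·k1=z·y_n;  k2=λ(1+1/4z)y_n ⇒ h·k2=z(1+1/4z)y_n
  y_{n+1}/y_n = 1 − 1/4z + 5/4z(1+1/4z) = 1 + z + 5/16z²
  so R(z) = 1 + z + 5/16z².

Boundary: |R(x)|=1, x<0.
x=-0.4: |R|=0.6500
R=1: x+5/16x²=0 ⇒ x=−16/5=-3.2000; min R=1−1/(4·5/16)=0.2000>−1
Confirm numerically:
  x=-3.133: |R|=0.93440 <1
  x=-2.591: |R|=0.50690 <1
  x=-2.523: |R|=0.46623 <1
  x=-1.992: |R|=0.24802 <1
  x=-3.701: |R|=1.57944 >1
  x=-3.520: |R|=1.35200 >1
Stable set (-3.2000, 0).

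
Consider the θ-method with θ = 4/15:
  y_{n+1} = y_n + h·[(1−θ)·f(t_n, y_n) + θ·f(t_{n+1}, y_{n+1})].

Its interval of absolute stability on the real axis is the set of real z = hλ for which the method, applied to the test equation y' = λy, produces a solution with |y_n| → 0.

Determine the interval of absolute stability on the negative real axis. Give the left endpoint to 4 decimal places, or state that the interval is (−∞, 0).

z∈(-4.2857,0).

With y'=λy (z=hλ):
  y_{n+1} = y_n + z·[11/15·y_n + 4/15·y_{n+1}] ⇒ (1 − 4/15z)y_{n+1} = (1 + 11/15z)y_n
  R(z) = (1 + 11/15z)/(1 − 4/15z).

Boundary: |R(x)|=1, x<0.
x=-1.46: |R|=0.0509
R=−1: 1+11/15x = −1+4/15x ⇒ -7/15x=2 ⇒ x=2/(-7/15)=-4.2857
Confirm numerically:
  x=-4.205: |R|=0.98224 <1
  x=-3.443: |R|=0.79497 <1
  x=-2.116: |R|=0.35271 <1
  x=-4.865: |R|=1.11767 >1
  x=-4.502: |R|=1.04587 >1
  x=-4.466: |R|=1.03840 >1
Stable set (-4.2857, 0).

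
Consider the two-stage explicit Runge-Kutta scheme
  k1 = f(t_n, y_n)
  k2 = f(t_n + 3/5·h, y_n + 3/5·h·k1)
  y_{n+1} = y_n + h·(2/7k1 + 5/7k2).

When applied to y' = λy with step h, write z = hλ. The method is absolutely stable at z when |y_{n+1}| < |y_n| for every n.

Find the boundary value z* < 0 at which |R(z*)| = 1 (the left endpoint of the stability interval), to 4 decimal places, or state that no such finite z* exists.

z* = -2.3333.

On y'=λy, z=hλ:
  k1=λy_n ⇒ h·k1=z·y_n;  k2=λ(1+3/5z)y_n ⇒ h·k2=z(1+3/5z)y_n
  y_{n+1}/y_n = 1 + 2/7z + 5/7z(1+3/5z) = 1 + z + 3/7z²
  ⇒ R(z) = 1 + z + 3/7z².

Solve |R(x)|<1 on ℝ⁻.
x=-1.22: |R|=0.4179
R=1: x+3/7x²=0 ⇒ x=−7/3=-2.3333; min R=1−1/(4·3/7)=0.4167>−1
Confirm numerically:
  x=-2.246: |R|=0.91594 <1
  x=-1.673: |R|=0.52654 <1
  x=-1.140: |R|=0.41697 <1
  x=-2.826: |R|=1.59669 >1
  x=-2.807: |R|=1.56982 >1
  x=-2.776: |R|=1.52665 >1
Stable set (-2.3333, 0).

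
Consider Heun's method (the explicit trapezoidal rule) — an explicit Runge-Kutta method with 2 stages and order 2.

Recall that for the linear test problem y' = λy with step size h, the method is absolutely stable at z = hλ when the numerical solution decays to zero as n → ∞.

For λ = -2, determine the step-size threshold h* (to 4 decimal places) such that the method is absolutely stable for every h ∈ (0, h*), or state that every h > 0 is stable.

(-2.0000,0); λ=-2 ⇒ h* = 1.0000.

On y'=λy, z=hλ:
  order 2, 2-stage ⇒ R(z)=1+z+z^2/2
  (e.g. R(-1.76)=0.78880, |R|=0.78880)

Boundary: |R(x)|=1, x<0.
x=-1.76: |R|=0.7888
|R(-1.34)|=0.5578 |R(-1.23)|=0.5264 |R(-1.11)|=0.5060
Bisect:
  x_lo=-2.3422 |R|=1.4008  x_hi=-0.2460 |R|=0.7843
  mid=-1.29411 |R|=0.54325 →hi
  mid=-1.81818 |R|=0.83471 →hi
  mid=-2.08021 |R|=1.08343 →lo
  mid=-1.94919 |R|=0.95048 →hi
  mid=-2.01470 |R|=1.01481 →lo
  mid=-1.98195 |R|=0.98211 →hi
  mid=-1.99832 |R|=0.99833 →hi
  mid=-2.00651 |R|=1.00653 →lo
  mid=-2.00242 |R|=1.00242 →lo
  ...
  [-2.00012,-1.99999] ⇒ x*=-2.0000
Stable set (-2.0000, 0).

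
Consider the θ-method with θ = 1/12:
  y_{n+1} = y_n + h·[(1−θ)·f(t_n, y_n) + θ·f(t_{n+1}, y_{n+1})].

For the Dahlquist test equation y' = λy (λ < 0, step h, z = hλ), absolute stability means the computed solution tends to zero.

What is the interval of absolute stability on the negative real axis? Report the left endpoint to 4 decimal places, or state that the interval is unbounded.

With y'=λy (z=hλ):
  y_{n+1} = y_n + z·[11/12·y_n + 1/12·y_{n+1}] ⇒ (1 − 1/12z)y_{n+1} = (1 + 11/12z)y_n
  so R(z) = (1 + 11/12z)/(1 − 1/12z).

Solve |R(x)|<1 on ℝ⁻.
x=-0.77: |R|=0.2764
R=−1: 1+11/12x = −1+1/12x ⇒ -5/6x=2 ⇒ x=2/(-5/6)=-2.4000
Confirm numerically:
  x=-1.992: |R|=0.70840 <1
  x=-1.407: |R|=0.25934 <1
  x=-1.216: |R|=0.10412 <1
  x=-1.169: |R|=0.06523 <1
  x=-2.860: |R|=1.30956 >1
  x=-2.516: |R|=1.07991 >1
  x=-2.458: |R|=1.04012 >1
Stable set (-2.4000, 0).

(-2.4000, 0).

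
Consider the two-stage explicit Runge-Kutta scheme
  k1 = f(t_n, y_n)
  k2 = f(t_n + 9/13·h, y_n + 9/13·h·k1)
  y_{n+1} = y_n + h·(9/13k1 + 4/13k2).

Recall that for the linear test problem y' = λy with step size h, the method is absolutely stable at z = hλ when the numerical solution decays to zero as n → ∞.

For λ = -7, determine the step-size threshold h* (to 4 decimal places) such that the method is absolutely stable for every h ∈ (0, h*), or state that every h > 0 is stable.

Set f=λy, z=hλ:
  k1=λy_n ⇒ h·k1=z·y_n;  k2=λ(1+9/13z)y_n ⇒ h·k2=z(1+9/13z)y_n
  y_{n+1}/y_n = 1 + 9/13z + 4/13z(1+9/13z) = 1 + z + 36/169z²
  R(z) = 1 + z + 36/169z².

Need |R(x)|<1, x<0.
x=-0.6: |R|=0.4767
R=1: x+36/169x²=0 ⇒ x=−169/36=-4.6944; min R=1−1/(4·36/169)=-0.1736>−1
Confirm numerically:
  x=-4.042: |R|=0.43823 <1
  x=-2.895: |R|=0.10969 <1
  x=-2.581: |R|=0.16197 <1
  x=-2.560: |R|=0.16397 <1
  x=-5.114: |R|=1.45705 >1
  x=-4.889: |R|=1.20262 >1
  x=-4.741: |R|=1.04702 >1
Interval (-4.6944, 0).

(-4.6944,0); λ=-7 ⇒ h* = (169/36)/7 = 0.6706.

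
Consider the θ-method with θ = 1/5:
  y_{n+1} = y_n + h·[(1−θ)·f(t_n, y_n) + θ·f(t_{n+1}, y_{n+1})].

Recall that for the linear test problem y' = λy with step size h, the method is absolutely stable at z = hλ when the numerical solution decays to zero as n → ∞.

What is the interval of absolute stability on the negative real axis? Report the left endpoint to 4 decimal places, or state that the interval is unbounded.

Set f=λy, z=hλ:
  y_{n+1} = y_n + z·[4/5·y_n + 1/5·y_{n+1}] ⇒ (1 − 1/5z)y_{n+1} = (1 + 4/5z)y_n
  Hence R(z) = (1 + 4/5z)/(1 − 1/5z).

Boundary: |R(x)|=1, x<0.
x=-1.62: |R|=0.2236
R=−1: 1+4/5x = −1+1/5x ⇒ -3/5x=2 ⇒ x=2/(-3/5)=-3.3333
Confirm numerically:
  x=-1.967: |R|=0.41165 <1
  x=-1.957: |R|=0.40650 <1
  x=-1.786: |R|=0.31594 <1
  x=-1.349: |R|=0.06237 <1
  x=-3.927: |R|=1.19951 >1
  x=-3.904: |R|=1.19227 >1
So |R|<1 on (-3.3333, 0).

(-3.3333, 0).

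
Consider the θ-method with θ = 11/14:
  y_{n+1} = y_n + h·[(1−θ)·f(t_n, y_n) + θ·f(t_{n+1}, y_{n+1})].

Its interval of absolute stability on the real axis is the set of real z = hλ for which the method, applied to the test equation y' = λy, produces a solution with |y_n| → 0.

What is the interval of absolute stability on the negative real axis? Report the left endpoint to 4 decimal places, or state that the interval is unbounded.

(−∞, 0) — no finite endpoint.

Set f=λy, z=hλ:
  y_{n+1} = y_n + z·[3/14·y_n + 11/14·y_{n+1}] ⇒ (1 − 11/14z)y_{n+1} = (1 + 3/14z)y_n
  so R(z) = (1 + 3/14z)/(1 − 11/14z).

Solve |R(x)|<1 on ℝ⁻.
x=-1.37: |R|=0.3402
x=-2: |R|=0.2222
x=-10: |R|=0.1290
x=-100: |R|=0.2567
θ=11/14≥1/2 ⇒ |1+3/14x|<|1−11/14x| ∀x<0 ⇒ interval (−∞,0).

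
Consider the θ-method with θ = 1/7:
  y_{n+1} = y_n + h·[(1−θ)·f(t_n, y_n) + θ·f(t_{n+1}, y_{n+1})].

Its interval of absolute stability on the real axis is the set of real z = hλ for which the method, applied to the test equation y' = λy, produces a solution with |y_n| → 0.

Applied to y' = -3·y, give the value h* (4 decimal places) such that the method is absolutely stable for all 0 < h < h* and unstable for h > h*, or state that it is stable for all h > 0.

(-2.8000,0); λ=-3 ⇒ h* = (14/5)/3 = 0.9333.

Test eqn y'=λy, z=hλ:
  y_{n+1} = y_n + z·[6/7·y_n + 1/7·y_{n+1}] ⇒ (1 − 1/7z)y_{n+1} = (1 + 6/7z)y_n
  so R(z) = (1 + 6/7z)/(1 − 1/7z).

Solve |R(x)|<1 on ℝ⁻.
x=-0.98: |R|=0.1404
R=−1: 1+6/7x = −1+1/7x ⇒ -5/7x=2 ⇒ x=2/(-5/7)=-2.8000
Confirm numerically:
  x=-2.761: |R|=0.98002 <1
  x=-1.850: |R|=0.46328 <1
  x=-1.819: |R|=0.44381 <1
  x=-1.319: |R|=0.10987 <1
  x=-3.206: |R|=1.19890 >1
  x=-3.023: |R|=1.11124 >1
Stable set (-2.8000, 0).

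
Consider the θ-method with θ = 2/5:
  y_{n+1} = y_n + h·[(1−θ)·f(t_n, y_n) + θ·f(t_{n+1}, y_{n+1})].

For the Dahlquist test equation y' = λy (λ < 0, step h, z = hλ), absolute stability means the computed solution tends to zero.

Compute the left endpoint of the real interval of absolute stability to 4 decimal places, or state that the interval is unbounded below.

z* = -10.0000.

Test eqn y'=λy, z=hλ:
  y_{n+1} = y_n + z·[3/5·y_n + 2/5·y_{n+1}] ⇒ (1 − 2/5z)y_{n+1} = (1 + 3/5z)y_n
  R(z) = (1 + 3/5z)/(1 − 2/5z).

Solve |R(x)|<1 on ℝ⁻.
x=-0.54: |R|=0.5559
R=−1: 1+3/5x = −1+2/5x ⇒ -1/5x=2 ⇒ x=2/(-1/5)=-10.0000
Confirm numerically:
  x=-8.307: |R|=0.92167 <1
  x=-4.269: |R|=0.57667 <1
  x=-4.202: |R|=0.56744 <1
  x=-10.546: |R|=1.02093 >1
  x=-10.454: |R|=1.01752 >1
  x=-10.191: |R|=1.00753 >1
Interval (-10.0000, 0).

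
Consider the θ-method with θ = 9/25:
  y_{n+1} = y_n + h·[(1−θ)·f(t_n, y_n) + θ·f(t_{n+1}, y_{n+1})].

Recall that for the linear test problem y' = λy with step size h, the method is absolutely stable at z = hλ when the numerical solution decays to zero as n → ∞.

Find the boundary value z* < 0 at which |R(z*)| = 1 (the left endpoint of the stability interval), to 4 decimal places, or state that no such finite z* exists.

On y'=λy, z=hλ:
  y_{n+1} = y_n + z·[16/25·y_n + 9/25·y_{n+1}] ⇒ (1 − 9/25z)y_{n+1} = (1 + 16/25z)y_n
  R(z) = (1 + 16/25z)/(1 − 9/25z).

Boundary: |R(x)|=1, x<0.
x=-0.51: |R|=0.5691
R=−1: 1+16/25x = −1+9/25x ⇒ -7/25x=2 ⇒ x=2/(-7/25)=-7.1429
Confirm numerically:
  x=-6.215: |R|=0.91975 <1
  x=-4.273: |R|=0.68342 <1
  x=-3.603: |R|=0.56851 <1
  x=-7.463: |R|=1.02431 >1
  x=-7.290: |R|=1.01137 >1
So |R|<1 on (-7.1429, 0).

z* = -7.1429.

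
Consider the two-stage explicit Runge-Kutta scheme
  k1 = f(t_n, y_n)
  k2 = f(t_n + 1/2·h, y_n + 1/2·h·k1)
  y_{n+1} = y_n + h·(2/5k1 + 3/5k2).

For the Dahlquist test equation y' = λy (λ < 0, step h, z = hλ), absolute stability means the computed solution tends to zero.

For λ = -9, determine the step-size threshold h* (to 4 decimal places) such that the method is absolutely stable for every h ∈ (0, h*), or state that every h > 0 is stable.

With y'=λy (z=hλ):
  k1=λy_n ⇒ h·k1=z·y_n;  k2=λ(1+1/2z)y_n ⇒ h·k2=z(1+1/2z)y_n
  y_{n+1}/y_n = 1 + 2/5z + 3/5z(1+1/2z) = 1 + z + 3/10z²
  so R(z) = 1 + z + 3/10z².

Boundary: |R(x)|=1, x<0.
x=-1.6: |R|=0.1680
R=1: x+3/10x²=0 ⇒ x=−10/3=-3.3333; min R=1−1/(4·3/10)=0.1667>−1
Confirm numerically:
  x=-2.231: |R|=0.26221 <1
  x=-2.128: |R|=0.23052 <1
  x=-1.628: |R|=0.16712 <1
  x=-3.679: |R|=1.38151 >1
  x=-3.635: |R|=1.32897 >1
  x=-3.480: |R|=1.15312 >1
Interval (-3.3333, 0).

(-3.3333,0); λ=-9 ⇒ h* = (10/3)/9 = 0.3704.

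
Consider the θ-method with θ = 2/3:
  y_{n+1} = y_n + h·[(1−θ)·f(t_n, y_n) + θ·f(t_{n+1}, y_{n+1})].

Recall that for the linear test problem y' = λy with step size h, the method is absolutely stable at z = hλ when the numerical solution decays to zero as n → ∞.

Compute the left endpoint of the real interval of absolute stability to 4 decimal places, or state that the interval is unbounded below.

On y'=λy, z=hλ:
  y_{n+1} = y_n + z·[1/3·y_n + 2/3·y_{n+1}] ⇒ (1 − 2/3z)y_{n+1} = (1 + 1/3z)y_n
  ⇒ R(z) = (1 + 1/3z)/(1 − 2/3z).

Need |R(x)|<1, x<0.
x=-1.65: |R|=0.2143
x=-2: |R|=0.1429
x=-10: |R|=0.3043
x=-100: |R|=0.4778
θ=2/3≥1/2 ⇒ |1+1/3x|<|1−2/3x| ∀x<0 ⇒ stable on all of ℝ⁻.

unbounded; (−∞, 0).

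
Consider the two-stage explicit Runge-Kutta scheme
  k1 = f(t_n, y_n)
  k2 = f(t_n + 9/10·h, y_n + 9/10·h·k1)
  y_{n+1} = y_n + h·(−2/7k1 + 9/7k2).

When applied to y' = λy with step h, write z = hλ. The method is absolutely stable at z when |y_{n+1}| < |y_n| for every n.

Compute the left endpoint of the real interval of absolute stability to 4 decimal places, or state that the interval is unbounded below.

Test eqn y'=λy, z=hλ:
  k1=λy_n ⇒ h·k1=z·y_n;  k2=λ(1+9/10z)y_n ⇒ h·k2=z(1+9/10z)y_n
  y_{n+1}/y_n = 1 − 2/7z + 9/7z(1+9/10z) = 1 + z + 81/70z²
  so R(z) = 1 + z + 81/70z².

Boundary: |R(x)|=1, x<0.
x=-1.72: |R|=2.7033
R=1: x+81/70x²=0 ⇒ x=−70/81=-0.8642; min R=1−1/(4·81/70)=0.7840>−1
Confirm numerically:
  x=-0.786: |R|=0.92888 <1
  x=-0.754: |R|=0.90385 <1
  x=-0.365: |R|=0.78916 <1
  x=-1.298: |R|=1.65156 >1
  x=-1.214: |R|=1.49139 >1
  x=-1.163: |R|=1.40212 >1
Stable set (-0.8642, 0).

left endpoint -0.8642.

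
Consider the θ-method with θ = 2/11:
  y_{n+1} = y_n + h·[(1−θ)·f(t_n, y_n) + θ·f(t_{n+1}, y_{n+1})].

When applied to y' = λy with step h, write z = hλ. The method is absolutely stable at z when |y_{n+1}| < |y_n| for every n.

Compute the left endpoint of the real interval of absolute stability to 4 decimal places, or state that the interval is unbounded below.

With y'=λy (z=hλ):
  y_{n+1} = y_n + z·[9/11·y_n + 2/11·y_{n+1}] ⇒ (1 − 2/11z)y_{n+1} = (1 + 9/11z)y_n
  Hence R(z) = (1 + 9/11z)/(1 − 2/11z).

Boundary: |R(x)|=1, x<0.
x=-1.7: |R|=0.2986
R=−1: 1+9/11x = −1+2/11x ⇒ -7/11x=2 ⇒ x=2/(-7/11)=-3.1429
Confirm numerically:
  x=-2.702: |R|=0.81188 <1
  x=-2.640: |R|=0.78378 <1
  x=-1.584: |R|=0.22981 <1
  x=-3.728: |R|=1.22193 >1
  x=-3.712: |R|=1.21624 >1
  x=-3.258: |R|=1.04602 >1
Interval (-3.1429, 0).

z* = -3.1429.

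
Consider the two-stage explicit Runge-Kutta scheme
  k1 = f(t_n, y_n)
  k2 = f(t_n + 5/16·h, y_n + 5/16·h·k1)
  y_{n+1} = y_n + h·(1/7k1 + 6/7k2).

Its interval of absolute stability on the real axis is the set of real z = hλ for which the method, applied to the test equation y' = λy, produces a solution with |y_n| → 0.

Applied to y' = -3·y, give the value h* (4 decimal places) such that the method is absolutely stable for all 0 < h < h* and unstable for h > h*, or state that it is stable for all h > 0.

(-3.7333,0); λ=-3 ⇒ h* = (56/15)/3 = 1.2444.

With y'=λy (z=hλ):
  k1=λy_n ⇒ h·k1=z·y_n;  k2=λ(1+5/16z)y_n ⇒ h·k2=z(1+5/16z)y_n
  y_{n+1}/y_n = 1 + 1/7z + 6/7z(1+5/16z) = 1 + z + 15/56z²
  Hence R(z) = 1 + z + 15/56z².

Find x<0 with |R(x)|<1.
x=-1.13: |R|=0.2120
R=1: x+15/56x²=0 ⇒ x=−56/15=-3.7333; min R=1−1/(4·15/56)=0.0667>−1
Confirm numerically:
  x=-3.576: |R|=0.84930 <1
  x=-3.007: |R|=0.41498 <1
  x=-2.049: |R|=0.07557 <1
  x=-4.219: |R|=1.54885 >1
  x=-3.833: |R|=1.10233 >1
Stable set (-3.7333, 0).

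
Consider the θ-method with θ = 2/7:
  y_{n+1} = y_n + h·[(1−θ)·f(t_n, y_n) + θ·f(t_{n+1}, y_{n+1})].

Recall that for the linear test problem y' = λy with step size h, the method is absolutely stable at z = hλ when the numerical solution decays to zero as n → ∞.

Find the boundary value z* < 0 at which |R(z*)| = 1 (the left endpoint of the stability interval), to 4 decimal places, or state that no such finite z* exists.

With y'=λy (z=hλ):
  y_{n+1} = y_n + z·[5/7·y_n + 2/7·y_{n+1}] ⇒ (1 − 2/7z)y_{n+1} = (1 + 5/7z)y_n
  Hence R(z) = (1 + 5/7z)/(1 − 2/7z).

Solve |R(x)|<1 on ℝ⁻.
x=-0.31: |R|=0.7152
R=−1: 1+5/7x = −1+2/7x ⇒ -3/7x=2 ⇒ x=2/(-3/7)=-4.6667
Confirm numerically:
  x=-4.427: |R|=0.95465 <1
  x=-3.075: |R|=0.63688 <1
  x=-2.746: |R|=0.53874 <1
  x=-2.301: |R|=0.38830 <1
  x=-4.919: |R|=1.04496 >1
  x=-4.740: |R|=1.01335 >1
Stable set (-4.6667, 0).

z* = -4.6667.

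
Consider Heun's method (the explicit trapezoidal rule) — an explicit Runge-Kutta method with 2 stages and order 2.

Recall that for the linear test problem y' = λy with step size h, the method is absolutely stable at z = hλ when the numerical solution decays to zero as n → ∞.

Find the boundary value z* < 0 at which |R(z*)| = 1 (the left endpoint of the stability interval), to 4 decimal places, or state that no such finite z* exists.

z* = -2.0000.

On y'=λy, z=hλ:
  order 2, 2-stage ⇒ R(z)=1+z+z^2/2
  (e.g. R(-0.88)=0.50720, |R|=0.50720)

Boundary: |R(x)|=1, x<0.
x=-0.88: |R|=0.5072
|R(-1.6)|=0.6800 |R(-1.2)|=0.5200 |R(-0.5)|=0.6250
Bisect:
  x_lo=-2.8724 |R|=2.2529  x_hi=-0.3670 |R|=0.7003
  mid=-1.61969 |R|=0.69201 →hi
  mid=-2.24604 |R|=1.27630 →lo
  mid=-1.93286 |R|=0.93512 →hi
  mid=-2.08945 |R|=1.09345 →lo
  mid=-2.01116 |R|=1.01122 →lo
  mid=-1.97201 |R|=0.97240 →hi
  mid=-1.99158 |R|=0.99162 →hi
  mid=-2.00137 |R|=1.00137 →lo
  mid=-1.99648 |R|=0.99648 →hi
  ...
  [-2.00015,-2.00000] ⇒ x*=-2.0000
Interval (-2.0000, 0).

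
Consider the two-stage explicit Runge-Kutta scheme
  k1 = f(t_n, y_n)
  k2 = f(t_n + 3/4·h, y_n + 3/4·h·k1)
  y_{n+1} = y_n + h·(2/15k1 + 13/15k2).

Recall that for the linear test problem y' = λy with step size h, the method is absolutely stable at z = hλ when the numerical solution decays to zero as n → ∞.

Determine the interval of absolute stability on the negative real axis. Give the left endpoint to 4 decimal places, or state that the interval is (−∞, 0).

Set f=λy, z=hλ:
  k1=λy_n ⇒ h·k1=z·y_n;  k2=λ(1+3/4z)y_n ⇒ h·k2=z(1+3/4z)y_n
  y_{n+1}/y_n = 1 + 2/15z + 13/15z(1+3/4z) = 1 + z + 13/20z²
  Hence R(z) = 1 + z + 13/20z².

Solve |R(x)|<1 on ℝ⁻.
x=-0.8: |R|=0.6160
R=1: x+13/20x²=0 ⇒ x=−20/13=-1.5385; min R=1−1/(4·13/20)=0.6154>−1
Confirm numerically:
  x=-1.494: |R|=0.95682 <1
  x=-1.413: |R|=0.88477 <1
  x=-1.207: |R|=0.73995 <1
  x=-2.009: |R|=1.61445 >1
  x=-1.979: |R|=1.56669 >1
  x=-1.759: |R|=1.25215 >1
Stable set (-1.5385, 0).

z∈(-1.5385,0).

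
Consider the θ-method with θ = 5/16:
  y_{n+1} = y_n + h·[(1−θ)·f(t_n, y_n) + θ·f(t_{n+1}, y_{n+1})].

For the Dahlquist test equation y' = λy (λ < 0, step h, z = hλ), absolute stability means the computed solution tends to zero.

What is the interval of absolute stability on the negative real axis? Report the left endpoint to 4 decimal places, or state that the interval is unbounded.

Test eqn y'=λy, z=hλ:
  y_{n+1} = y_n + z·[11/16·y_n + 5/16·y_{n+1}] ⇒ (1 − 5/16z)y_{n+1} = (1 + 11/16z)y_n
  ⇒ R(z) = (1 + 11/16z)/(1 − 5/16z).

Solve |R(x)|<1 on ℝ⁻.
x=-1.21: |R|=0.1220
R=−1: 1+11/16x = −1+5/16x ⇒ -3/8x=2 ⇒ x=2/(-3/8)=-5.3333
Confirm numerically:
  x=-4.541: |R|=0.87717 <1
  x=-4.369: |R|=0.84711 <1
  x=-4.045: |R|=0.78661 <1
  x=-3.988: |R|=0.77540 <1
  x=-5.836: |R|=1.06676 >1
  x=-5.724: |R|=1.05253 >1
  x=-5.426: |R|=1.01289 >1
Stable set (-5.3333, 0).

(-5.3333, 0).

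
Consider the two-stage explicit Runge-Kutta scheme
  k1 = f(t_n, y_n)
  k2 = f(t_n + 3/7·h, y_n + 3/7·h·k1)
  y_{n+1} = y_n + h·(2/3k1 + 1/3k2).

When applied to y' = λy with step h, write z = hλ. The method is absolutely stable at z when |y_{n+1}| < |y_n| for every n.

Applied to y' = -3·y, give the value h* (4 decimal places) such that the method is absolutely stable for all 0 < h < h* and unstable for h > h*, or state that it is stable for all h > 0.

(-7.0000,0); λ=-3 ⇒ h* = (7)/3 = 2.3333.

On y'=λy, z=hλ:
  k1=λy_n ⇒ h·k1=z·y_n;  k2=λ(1+3/7z)y_n ⇒ h·k2=z(1+3/7z)y_n
  y_{n+1}/y_n = 1 + 2/3z + 1/3z(1+3/7z) = 1 + z + 1/7z²
  Hence R(z) = 1 + z + 1/7z².

Solve |R(x)|<1 on ℝ⁻.
x=-0.34: |R|=0.6765
R=1: x+1/7x²=0 ⇒ x=−7=-7.0000; min R=1−1/(4·1/7)=-0.7500>−1
Confirm numerically:
  x=-6.764: |R|=0.77196 <1
  x=-6.546: |R|=0.57545 <1
  x=-4.593: |R|=0.57934 <1
  x=-7.270: |R|=1.28041 >1
  x=-7.250: |R|=1.25893 >1
  x=-7.061: |R|=1.06153 >1
Interval (-7.0000, 0).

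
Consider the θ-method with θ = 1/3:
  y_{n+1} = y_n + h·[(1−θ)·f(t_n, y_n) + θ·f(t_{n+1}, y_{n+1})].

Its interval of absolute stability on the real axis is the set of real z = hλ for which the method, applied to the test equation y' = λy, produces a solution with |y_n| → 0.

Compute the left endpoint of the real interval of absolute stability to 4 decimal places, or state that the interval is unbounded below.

On y'=λy, z=hλ:
  y_{n+1} = y_n + z·[2/3·y_n + 1/3·y_{n+1}] ⇒ (1 − 1/3z)y_{n+1} = (1 + 2/3z)y_n
  R(z) = (1 + 2/3z)/(1 − 1/3z).

Need |R(x)|<1, x<0.
x=-1.1: |R|=0.1951
R=−1: 1+2/3x = −1+1/3x ⇒ -1/3x=2 ⇒ x=2/(-1/3)=-6.0000
Confirm numerically:
  x=-3.918: |R|=0.69905 <1
  x=-3.044: |R|=0.51092 <1
  x=-2.811: |R|=0.45121 <1
  x=-6.268: |R|=1.02892 >1
  x=-6.223: |R|=1.02418 >1
  x=-6.064: |R|=1.00706 >1
Stable set (-6.0000, 0).

z* = -6.0000.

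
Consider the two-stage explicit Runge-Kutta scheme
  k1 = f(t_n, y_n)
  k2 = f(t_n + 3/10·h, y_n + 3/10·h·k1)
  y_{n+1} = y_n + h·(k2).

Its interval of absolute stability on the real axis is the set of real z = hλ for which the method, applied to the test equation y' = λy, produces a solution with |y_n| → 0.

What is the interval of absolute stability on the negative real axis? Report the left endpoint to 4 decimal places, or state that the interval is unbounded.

Set f=λy, z=hλ:
  k1=λy_n ⇒ h·k1=z·y_n;  k2=λ(1+3/10z)y_n ⇒ h·k2=z(1+3/10z)y_n
  y_{n+1}/y_n = 1 + z(1+3/10z) = 1 + z + 3/10z²
  ⇒ R(z) = 1 + z + 3/10z².

Solve |R(x)|<1 on ℝ⁻.
x=-0.45: |R|=0.6108
R=1: x+3/10x²=0 ⇒ x=−10/3=-3.3333; min R=1−1/(4·3/10)=0.1667>−1
Confirm numerically:
  x=-3.240: |R|=0.90928 <1
  x=-2.848: |R|=0.58533 <1
  x=-1.888: |R|=0.18136 <1
  x=-1.339: |R|=0.19888 <1
  x=-3.924: |R|=1.69533 >1
  x=-3.737: |R|=1.45255 >1
  x=-3.630: |R|=1.32307 >1
Interval (-3.3333, 0).

z∈(-3.3333,0).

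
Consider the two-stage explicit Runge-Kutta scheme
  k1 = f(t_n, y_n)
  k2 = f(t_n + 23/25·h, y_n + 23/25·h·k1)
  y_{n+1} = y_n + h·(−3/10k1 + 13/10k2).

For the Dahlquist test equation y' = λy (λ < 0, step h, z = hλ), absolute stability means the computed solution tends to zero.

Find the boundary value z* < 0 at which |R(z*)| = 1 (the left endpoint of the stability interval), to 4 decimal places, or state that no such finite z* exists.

Test eqn y'=λy, z=hλ:
  k1=λy_n ⇒ h·k1=z·y_n;  k2=λ(1+23/25z)y_n ⇒ h·k2=z(1+23/25z)y_n
  y_{n+1}/y_n = 1 − 3/10z + 13/10z(1+23/25z) = 1 + z + 299/250z²
  R(z) = 1 + z + 299/250z².

Find x<0 with |R(x)|<1.
x=-0.35: |R|=0.7965
R=1: x+299/250x²=0 ⇒ x=−250/299=-0.8361; min R=1−1/(4·299/250)=0.7910>−1
Confirm numerically:
  x=-0.593: |R|=0.82757 <1
  x=-0.565: |R|=0.81679 <1
  x=-0.480: |R|=0.79556 <1
  x=-0.354: |R|=0.79588 <1
  x=-1.134: |R|=1.40400 >1
  x=-1.051: |R|=1.27010 >1
  x=-0.877: |R|=1.04288 >1
So |R|<1 on (-0.8361, 0).

z* = -0.8361.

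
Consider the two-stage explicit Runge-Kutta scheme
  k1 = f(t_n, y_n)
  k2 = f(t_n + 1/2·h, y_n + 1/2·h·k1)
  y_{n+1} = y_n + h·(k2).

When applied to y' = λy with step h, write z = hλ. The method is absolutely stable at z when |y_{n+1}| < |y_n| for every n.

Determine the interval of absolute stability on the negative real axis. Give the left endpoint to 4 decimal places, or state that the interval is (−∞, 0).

z∈(-2.0000,0).

Test eqn y'=λy, z=hλ:
  k1=λy_n ⇒ h·k1=z·y_n;  k2=λ(1+1/2z)y_n ⇒ h·k2=z(1+1/2z)y_n
  y_{n+1}/y_n = 1 + z(1+1/2z) = 1 + z + 1/2z²
  so R(z) = 1 + z + 1/2z².

Solve |R(x)|<1 on ℝ⁻.
x=-1.79: |R|=0.8121
R=1: x+1/2x²=0 ⇒ x=−2=-2.0000; min R=1−1/(4·1/2)=0.5000>−1
Confirm numerically:
  x=-1.564: |R|=0.65905 <1
  x=-1.259: |R|=0.53354 <1
  x=-1.010: |R|=0.50005 <1
  x=-2.530: |R|=1.67045 >1
  x=-2.339: |R|=1.39646 >1
  x=-2.315: |R|=1.36461 >1
So |R|<1 on (-2.0000, 0).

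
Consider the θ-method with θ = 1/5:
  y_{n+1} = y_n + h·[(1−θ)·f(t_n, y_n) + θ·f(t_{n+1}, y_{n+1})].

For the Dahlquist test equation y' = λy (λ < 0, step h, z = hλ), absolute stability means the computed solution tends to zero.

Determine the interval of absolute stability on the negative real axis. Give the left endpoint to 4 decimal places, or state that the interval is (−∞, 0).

(-3.3333, 0).

With y'=λy (z=hλ):
  y_{n+1} = y_n + z·[4/5·y_n + 1/5·y_{n+1}] ⇒ (1 − 1/5z)y_{n+1} = (1 + 4/5z)y_n
  ⇒ R(z) = (1 + 4/5z)/(1 − 1/5z).

Solve |R(x)|<1 on ℝ⁻.
x=-1.64: |R|=0.2349
R=−1: 1+4/5x = −1+1/5x ⇒ -3/5x=2 ⇒ x=2/(-3/5)=-3.3333
Confirm numerically:
  x=-2.879: |R|=0.82701 <1
  x=-2.145: |R|=0.50105 <1
  x=-1.673: |R|=0.25356 <1
  x=-3.901: |R|=1.19133 >1
  x=-3.397: |R|=1.02275 >1
So |R|<1 on (-3.3333, 0).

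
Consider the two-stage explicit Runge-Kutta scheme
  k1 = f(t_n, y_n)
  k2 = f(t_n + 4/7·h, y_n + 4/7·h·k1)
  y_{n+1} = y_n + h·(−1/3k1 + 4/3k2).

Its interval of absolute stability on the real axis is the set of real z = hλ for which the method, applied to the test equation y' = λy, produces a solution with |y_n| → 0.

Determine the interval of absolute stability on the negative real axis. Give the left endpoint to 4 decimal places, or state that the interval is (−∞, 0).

z∈(-1.3125,0).

On y'=λy, z=hλ:
  k1=λy_n ⇒ h·k1=z·y_n;  k2=λ(1+4/7z)y_n ⇒ h·k2=z(1+4/7z)y_n
  y_{n+1}/y_n = 1 − 1/3z + 4/3z(1+4/7z) = 1 + z + 16/21z²
  Hence R(z) = 1 + z + 16/21z².

Need |R(x)|<1, x<0.
x=-1.4: |R|=1.0933
R=1: x+16/21x²=0 ⇒ x=−21/16=-1.3125; min R=1−1/(4·16/21)=0.6719>−1
Confirm numerically:
  x=-1.007: |R|=0.76561 <1
  x=-0.970: |R|=0.74688 <1
  x=-0.914: |R|=0.72249 <1
  x=-1.902: |R|=1.85427 >1
  x=-1.824: |R|=1.71084 >1
  x=-1.430: |R|=1.12802 >1
Interval (-1.3125, 0).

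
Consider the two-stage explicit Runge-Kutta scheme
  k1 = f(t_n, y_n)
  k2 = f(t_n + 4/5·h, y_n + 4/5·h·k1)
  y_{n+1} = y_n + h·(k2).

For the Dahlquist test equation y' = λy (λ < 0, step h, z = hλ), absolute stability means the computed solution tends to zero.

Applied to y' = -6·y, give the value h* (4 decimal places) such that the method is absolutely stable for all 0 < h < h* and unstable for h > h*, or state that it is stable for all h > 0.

(-1.2500,0); λ=-6 ⇒ h* = (5/4)/6 = 0.2083.

Test eqn y'=λy, z=hλ:
  k1=λy_n ⇒ h·k1=z·y_n;  k2=λ(1+4/5z)y_n ⇒ h·k2=z(1+4/5z)y_n
  y_{n+1}/y_n = 1 + z(1+4/5z) = 1 + z + 4/5z²
  R(z) = 1 + z + 4/5z².

Need |R(x)|<1, x<0.
x=-0.71: |R|=0.6933
R=1: x+4/5x²=0 ⇒ x=−5/4=-1.2500; min R=1−1/(4·4/5)=0.6875>−1
Confirm numerically:
  x=-0.605: |R|=0.68782 <1
  x=-0.597: |R|=0.68813 <1
  x=-0.531: |R|=0.69457 <1
  x=-1.745: |R|=1.69102 >1
  x=-1.676: |R|=1.57118 >1
  x=-1.340: |R|=1.09648 >1
Interval (-1.2500, 0).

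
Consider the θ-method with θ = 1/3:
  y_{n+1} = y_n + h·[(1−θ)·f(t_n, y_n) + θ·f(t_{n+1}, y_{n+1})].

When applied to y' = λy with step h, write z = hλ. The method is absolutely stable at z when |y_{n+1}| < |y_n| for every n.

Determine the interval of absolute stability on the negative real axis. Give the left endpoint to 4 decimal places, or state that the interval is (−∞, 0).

z∈(-6.0000,0).

With y'=λy (z=hλ):
  y_{n+1} = y_n + z·[2/3·y_n + 1/3·y_{n+1}] ⇒ (1 − 1/3z)y_{n+1} = (1 + 2/3z)y_n
  Hence R(z) = (1 + 2/3z)/(1 − 1/3z).

Need |R(x)|<1, x<0.
x=-1.38: |R|=0.0548
R=−1: 1+2/3x = −1+1/3x ⇒ -1/3x=2 ⇒ x=2/(-1/3)=-6.0000
Confirm numerically:
  x=-4.725: |R|=0.83495 <1
  x=-3.820: |R|=0.68035 <1
  x=-3.781: |R|=0.67276 <1
  x=-2.596: |R|=0.39171 <1
  x=-6.082: |R|=1.00903 >1
  x=-6.054: |R|=1.00596 >1
Interval (-6.0000, 0).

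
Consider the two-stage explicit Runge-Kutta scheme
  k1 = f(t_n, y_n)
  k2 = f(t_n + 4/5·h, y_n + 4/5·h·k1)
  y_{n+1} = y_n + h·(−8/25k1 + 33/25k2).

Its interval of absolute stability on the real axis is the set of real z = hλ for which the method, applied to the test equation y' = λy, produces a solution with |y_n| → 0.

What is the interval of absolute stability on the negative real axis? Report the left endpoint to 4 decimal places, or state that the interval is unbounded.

(-0.9470, 0).

Set f=λy, z=hλ:
  k1=λy_n ⇒ h·k1=z·y_n;  k2=λ(1+4/5z)y_n ⇒ h·k2=z(1+4/5z)y_n
  y_{n+1}/y_n = 1 − 8/25z + 33/25z(1+4/5z) = 1 + z + 132/125z²
  so R(z) = 1 + z + 132/125z².

Find x<0 with |R(x)|<1.
x=-1.26: |R|=1.4165
R=1: x+132/125x²=0 ⇒ x=−125/132=-0.9470; min R=1−1/(4·132/125)=0.7633>−1
Confirm numerically:
  x=-0.730: |R|=0.83274 <1
  x=-0.647: |R|=0.79505 <1
  x=-0.422: |R|=0.76606 <1
  x=-1.437: |R|=1.74361 >1
  x=-1.428: |R|=1.72538 >1
  x=-1.010: |R|=1.06723 >1
So |R|<1 on (-0.9470, 0).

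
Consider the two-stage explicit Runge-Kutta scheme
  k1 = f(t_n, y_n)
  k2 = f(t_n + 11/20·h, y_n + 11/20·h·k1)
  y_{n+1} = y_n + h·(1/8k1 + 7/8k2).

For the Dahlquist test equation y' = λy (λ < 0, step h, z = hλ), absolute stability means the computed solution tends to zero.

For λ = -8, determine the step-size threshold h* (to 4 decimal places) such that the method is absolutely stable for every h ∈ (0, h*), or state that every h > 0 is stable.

Test eqn y'=λy, z=hλ:
  k1=λy_n ⇒ h·k1=z·y_n;  k2=λ(1+11/20z)y_n ⇒ h·k2=z(1+11/20z)y_n
  y_{n+1}/y_n = 1 + 1/8z + 7/8z(1+11/20z) = 1 + z + 77/160z²
  ⇒ R(z) = 1 + z + 77/160z².

Solve |R(x)|<1 on ℝ⁻.
x=-0.76: |R|=0.5180
R=1: x+77/160x²=0 ⇒ x=−160/77=-2.0779; min R=1−1/(4·77/160)=0.4805>−1
Confirm numerically:
  x=-1.841: |R|=0.79009 <1
  x=-1.639: |R|=0.65379 <1
  x=-1.564: |R|=0.61318 <1
  x=-2.586: |R|=1.63231 >1
  x=-2.161: |R|=1.08640 >1
  x=-2.136: |R|=1.05970 >1
Stable set (-2.0779, 0).

(-2.0779,0); λ=-8 ⇒ h* = (160/77)/8 = 0.2597.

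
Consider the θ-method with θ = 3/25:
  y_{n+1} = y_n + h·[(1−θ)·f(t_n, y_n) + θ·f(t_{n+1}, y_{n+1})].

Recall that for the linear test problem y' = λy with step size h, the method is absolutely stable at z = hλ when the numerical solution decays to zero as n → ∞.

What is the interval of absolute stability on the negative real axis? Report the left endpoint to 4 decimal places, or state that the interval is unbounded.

(-2.6316, 0).

Test eqn y'=λy, z=hλ:
  y_{n+1} = y_n + z·[22/25·y_n + 3/25·y_{n+1}] ⇒ (1 − 3/25z)y_{n+1} = (1 + 22/25z)y_n
  so R(z) = (1 + 22/25z)/(1 − 3/25z).

Find x<0 with |R(x)|<1.
x=-1.6: |R|=0.3423
R=−1: 1+22/25x = −1+3/25x ⇒ -19/25x=2 ⇒ x=2/(-19/25)=-2.6316
Confirm numerically:
  x=-2.251: |R|=0.77227 <1
  x=-1.680: |R|=0.39814 <1
  x=-1.342: |R|=0.15586 <1
  x=-2.978: |R|=1.19396 >1
  x=-2.889: |R|=1.14528 >1
So |R|<1 on (-2.6316, 0).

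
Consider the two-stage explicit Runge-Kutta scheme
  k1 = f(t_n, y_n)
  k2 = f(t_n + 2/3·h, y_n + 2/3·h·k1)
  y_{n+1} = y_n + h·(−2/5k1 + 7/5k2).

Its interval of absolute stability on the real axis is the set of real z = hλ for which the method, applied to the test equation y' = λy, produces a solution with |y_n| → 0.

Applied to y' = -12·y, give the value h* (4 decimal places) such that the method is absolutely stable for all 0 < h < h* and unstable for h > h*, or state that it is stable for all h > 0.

(-1.0714,0); λ=-12 ⇒ h* = (15/14)/12 = 0.0893.

On y'=λy, z=hλ:
  k1=λy_n ⇒ h·k1=z·y_n;  k2=λ(1+2/3z)y_n ⇒ h·k2=z(1+2/3z)y_n
  y_{n+1}/y_n = 1 − 2/5z + 7/5z(1+2/3z) = 1 + z + 14/15z²
  so R(z) = 1 + z + 14/15z².

Find x<0 with |R(x)|<1.
x=-1.46: |R|=1.5295
R=1: x+14/15x²=0 ⇒ x=−15/14=-1.0714; min R=1−1/(4·14/15)=0.7321>−1
Confirm numerically:
  x=-1.030: |R|=0.96017 <1
  x=-1.021: |R|=0.95194 <1
  x=-0.744: |R|=0.77263 <1
  x=-1.608: |R|=1.80529 >1
  x=-1.434: |R|=1.48527 >1
So |R|<1 on (-1.0714, 0).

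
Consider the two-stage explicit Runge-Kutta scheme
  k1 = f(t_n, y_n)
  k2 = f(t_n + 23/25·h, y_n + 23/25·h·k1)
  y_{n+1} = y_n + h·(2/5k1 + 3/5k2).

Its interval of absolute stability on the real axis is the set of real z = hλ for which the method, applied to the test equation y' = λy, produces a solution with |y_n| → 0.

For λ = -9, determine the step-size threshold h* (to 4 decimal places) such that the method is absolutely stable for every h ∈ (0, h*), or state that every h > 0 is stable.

On y'=λy, z=hλ:
  k1=λy_n ⇒ h·k1=z·y_n;  k2=λ(1+23/25z)y_n ⇒ h·k2=z(1+23/25z)y_n
  y_{n+1}/y_n = 1 + 2/5z + 3/5z(1+23/25z) = 1 + z + 69/125z²
  so R(z) = 1 + z + 69/125z².

Need |R(x)|<1, x<0.
x=-0.61: |R|=0.5954
R=1: x+69/125x²=0 ⇒ x=−125/69=-1.8116; min R=1−1/(4·69/125)=0.5471>−1
Confirm numerically:
  x=-1.784: |R|=0.97283 <1
  x=-1.231: |R|=0.60548 <1
  x=-1.139: |R|=0.57712 <1
  x=-2.299: |R|=1.61854 >1
  x=-1.850: |R|=1.03922 >1
Interval (-1.8116, 0).

(-1.8116,0); λ=-9 ⇒ h* = (125/69)/9 = 0.2013.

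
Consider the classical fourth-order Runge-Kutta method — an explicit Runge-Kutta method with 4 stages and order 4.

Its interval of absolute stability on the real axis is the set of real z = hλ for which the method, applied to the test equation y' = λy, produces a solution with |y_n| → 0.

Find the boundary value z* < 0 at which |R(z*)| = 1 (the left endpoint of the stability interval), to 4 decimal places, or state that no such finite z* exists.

z* = -2.7853.

With y'=λy (z=hλ):
  order 4, 4-stage ⇒ R(z)=1+z+z^2/2+z^3/6+z^4/24
  (e.g. R(-1.77)=0.28121, |R|=0.28121)

Solve |R(x)|<1 on ℝ⁻.
x=-1.77: |R|=0.2812
|R(-2.42)|=0.5752 |R(-2.33)|=0.5043 |R(-1.22)|=0.3139
Bisect:
  x_lo=-3.4753 |R|=2.6461  x_hi=-0.0704 |R|=0.9320
  mid=-1.77290 |R|=0.28158 →hi
  mid=-2.62412 |R|=0.78298 →hi
  mid=-3.04974 |R|=1.47760 →lo
  mid=-2.83693 |R|=1.08068 →lo
  mid=-2.73053 |R|=0.92052 →hi
  mid=-2.78373 |R|=0.99764 →hi
  mid=-2.81033 |R|=1.03840 →lo
  mid=-2.79703 |R|=1.01784 →lo
  mid=-2.79038 |R|=1.00769 →lo
  ...
  [-2.78539,-2.78518] ⇒ x*=-2.7853
Interval (-2.7853, 0).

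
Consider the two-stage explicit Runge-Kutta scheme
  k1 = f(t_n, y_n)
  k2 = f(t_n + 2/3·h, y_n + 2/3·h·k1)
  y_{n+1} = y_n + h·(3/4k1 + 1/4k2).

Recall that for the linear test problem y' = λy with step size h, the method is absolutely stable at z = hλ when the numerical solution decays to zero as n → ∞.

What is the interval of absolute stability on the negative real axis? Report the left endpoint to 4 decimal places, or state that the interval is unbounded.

(-6.0000, 0).

On y'=λy, z=hλ:
  k1=λy_n ⇒ h·k1=z·y_n;  k2=λ(1+2/3z)y_n ⇒ h·k2=z(1+2/3z)y_n
  y_{n+1}/y_n = 1 + 3/4z + 1/4z(1+2/3z) = 1 + z + 1/6z²
  Hence R(z) = 1 + z + 1/6z².

Boundary: |R(x)|=1, x<0.
x=-0.76: |R|=0.3363
R=1: x+1/6x²=0 ⇒ x=−6=-6.0000; min R=1−1/(4·1/6)=-0.5000>−1
Confirm numerically:
  x=-5.507: |R|=0.54751 <1
  x=-5.318: |R|=0.39552 <1
  x=-5.018: |R|=0.17872 <1
  x=-4.626: |R|=0.05935 <1
  x=-6.486: |R|=1.52537 >1
  x=-6.172: |R|=1.17693 >1
So |R|<1 on (-6.0000, 0).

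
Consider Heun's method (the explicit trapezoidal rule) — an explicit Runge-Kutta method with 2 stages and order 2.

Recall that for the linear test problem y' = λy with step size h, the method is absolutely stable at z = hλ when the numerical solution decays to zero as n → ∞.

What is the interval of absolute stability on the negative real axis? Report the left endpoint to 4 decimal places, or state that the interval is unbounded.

(-2.0000, 0).

Set f=λy, z=hλ:
  order 2, 2-stage ⇒ R(z)=1+z+z^2/2
  (e.g. R(-0.89)=0.50605, |R|=0.50605)

Need |R(x)|<1, x<0.
x=-0.89: |R|=0.5061
|R(-1.52)|=0.6352 |R(-1)|=0.5000 |R(-0.82)|=0.5162
Bisect:
  x_lo=-2.4170 |R|=1.5039  x_hi=-0.2209 |R|=0.8035
  mid=-1.31896 |R|=0.55087 →hi
  mid=-1.86798 |R|=0.87669 →hi
  mid=-2.14249 |R|=1.15264 →lo
  mid=-2.00523 |R|=1.00525 →lo
  mid=-1.93661 |R|=0.93862 →hi
  mid=-1.97092 |R|=0.97134 →hi
  mid=-1.98808 |R|=0.98815 →hi
  mid=-1.99665 |R|=0.99666 →hi
  mid=-2.00094 |R|=1.00094 →lo
  ...
  [-2.00001,-1.99987] ⇒ x*=-2.0000
Stable set (-2.0000, 0).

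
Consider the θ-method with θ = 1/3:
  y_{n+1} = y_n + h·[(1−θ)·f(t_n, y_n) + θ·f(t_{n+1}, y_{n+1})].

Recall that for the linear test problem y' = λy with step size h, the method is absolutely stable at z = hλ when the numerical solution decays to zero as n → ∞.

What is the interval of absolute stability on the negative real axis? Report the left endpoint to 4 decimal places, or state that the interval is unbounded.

(-6.0000, 0).

Test eqn y'=λy, z=hλ:
  y_{n+1} = y_n + z·[2/3·y_n + 1/3·y_{n+1}] ⇒ (1 − 1/3z)y_{n+1} = (1 + 2/3z)y_n
  R(z) = (1 + 2/3z)/(1 − 1/3z).

Find x<0 with |R(x)|<1.
x=-1.32: |R|=0.0833
R=−1: 1+2/3x = −1+1/3x ⇒ -1/3x=2 ⇒ x=2/(-1/3)=-6.0000
Confirm numerically:
  x=-5.704: |R|=0.96599 <1
  x=-5.182: |R|=0.90002 <1
  x=-2.481: |R|=0.35796 <1
  x=-6.459: |R|=1.04853 >1
  x=-6.272: |R|=1.02934 >1
  x=-6.139: |R|=1.01521 >1
Interval (-6.0000, 0).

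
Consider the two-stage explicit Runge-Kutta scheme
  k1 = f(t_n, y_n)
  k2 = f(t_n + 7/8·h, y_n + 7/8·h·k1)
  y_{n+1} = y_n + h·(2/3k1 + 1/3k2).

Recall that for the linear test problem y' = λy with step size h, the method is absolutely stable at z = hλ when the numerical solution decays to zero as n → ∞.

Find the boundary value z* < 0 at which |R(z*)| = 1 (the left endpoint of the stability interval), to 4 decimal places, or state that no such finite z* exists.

z* = -3.4286.

With y'=λy (z=hλ):
  k1=λy_n ⇒ h·k1=z·y_n;  k2=λ(1+7/8z)y_n ⇒ h·k2=z(1+7/8z)y_n
  y_{n+1}/y_n = 1 + 2/3z + 1/3z(1+7/8z) = 1 + z + 7/24z²
  ⇒ R(z) = 1 + z + 7/24z².

Find x<0 with |R(x)|<1.
x=-1.41: |R|=0.1699
R=1: x+7/24x²=0 ⇒ x=−24/7=-3.4286; min R=1−1/(4·7/24)=0.1429>−1
Confirm numerically:
  x=-1.720: |R|=0.14287 <1
  x=-1.691: |R|=0.14302 <1
  x=-1.489: |R|=0.15766 <1
  x=-3.738: |R|=1.33735 >1
  x=-3.459: |R|=1.03070 >1
Interval (-3.4286, 0).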